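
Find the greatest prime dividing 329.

47

329 = 7 · 47
47 is prime.
So 329 = 7 · 47; the largest prime factor is 47.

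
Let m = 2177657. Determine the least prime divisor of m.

31

2177657 is odd.
Digit sum 35, not divisible by 3.
Ends in 7: not divisible by 5.
7: 2177657 = 7·311093 + 6
11: 2177657 = 11·197968 + 9
13: 2177657 = 13·167512 + 1
17: 2177657 = 17·128097 + 8
19: 2177657 = 19·114613 + 10
23: 2177657 = 23·94680 + 17
29: 2177657 = 29·75091 + 18
31: 2177657 = 31·70247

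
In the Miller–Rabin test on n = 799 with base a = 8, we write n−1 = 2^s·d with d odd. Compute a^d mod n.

799 − 1 = 798 = 2^1 · 399, so d = 399.
8^1 ≡ 8 (mod 799)
8^2 ≡ 8^2 = 64 ≡ 64 (mod 799)
8^4 ≡ 64^2 = 4096 ≡ 101 (mod 799)
8^8 ≡ 101^2 = 10201 ≡ 613 (mod 799)
8^16 ≡ 613^2 = 375769 ≡ 239 (mod 799)
8^32 ≡ 239^2 = 57121 ≡ 392 (mod 799)
8^64 ≡ 392^2 = 153664 ≡ 256 (mod 799)
8^128 ≡ 256^2 = 65536 ≡ 18 (mod 799)
8^256 ≡ 18^2 = 324 ≡ 324 (mod 799)
399 = 256 + 128 + 8 + 4 + 2 + 1 in binary powers of 2.
So 8^399 ≡ 324 · 18 · 613 · 101 · 64 · 8 ≡ 49 (mod 799).
Squaring chain: 49; never reaches −1, so base 8 is a Miller–Rabin witness that 799 is composite.

49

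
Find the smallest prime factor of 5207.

5207 is odd.
Digit sum 14, not divisible by 3.
Ends in 7: not divisible by 5.
7: 5207 = 7·743 + 6
11: 5207 = 11·473 + 4
13: 5207 = 13·400 + 7
17: 5207 = 17·306 + 5
19: 5207 = 19·274 + 1
23: 5207 = 23·226 + 9
29: 5207 = 29·179 + 16
31: 5207 = 31·167 + 30
37: 5207 = 37·140 + 27
41: 5207 = 41·127

41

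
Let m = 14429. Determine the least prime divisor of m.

14429 is odd.
Digit sum 20, not divisible by 3.
Ends in 9: not divisible by 5.
7: 14429 = 7·2061 + 2
11: 14429 = 11·1311 + 8
13: 14429 = 13·1109 + 12
17: 14429 = 17·848 + 13
19: 14429 = 19·759 + 8
23: 14429 = 23·627 + 8
29: 14429 = 29·497 + 16
31: 14429 = 31·465 + 14
37: 14429 = 37·389 + 36
41: 14429 = 41·351 + 38
43: 14429 = 43·335 + 24
47: 14429 = 47·307

47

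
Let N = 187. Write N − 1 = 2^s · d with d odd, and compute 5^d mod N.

37

187 − 1 = 186 = 2^1 · 93, so d = 93.
5^1 ≡ 5 (mod 187)
5^2 ≡ 5^2 = 25 ≡ 25 (mod 187)
5^4 ≡ 25^2 = 625 ≡ 64 (mod 187)
5^8 ≡ 64^2 = 4096 ≡ 169 (mod 187)
5^16 ≡ 169^2 = 28561 ≡ 137 (mod 187)
5^32 ≡ 137^2 = 18769 ≡ 69 (mod 187)
5^64 ≡ 69^2 = 4761 ≡ 86 (mod 187)
93 = 64 + 16 + 8 + 4 + 1 in binary powers of 2.
So 5^93 ≡ 86 · 137 · 169 · 64 · 5 ≡ 37 (mod 187).
Squaring chain: 37; never reaches −1, so base 5 is a Miller–Rabin witness that 187 is composite.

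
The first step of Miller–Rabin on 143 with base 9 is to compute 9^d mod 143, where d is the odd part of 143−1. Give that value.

143 − 1 = 142 = 2^1 · 71, so d = 71.
9^1 ≡ 9 (mod 143)
9^2 ≡ 9^2 = 81 ≡ 81 (mod 143)
9^4 ≡ 81^2 = 6561 ≡ 126 (mod 143)
9^8 ≡ 126^2 = 15876 ≡ 3 (mod 143)
9^16 ≡ 3^2 = 9 ≡ 9 (mod 143)
9^32 ≡ 9^2 = 81 ≡ 81 (mod 143)
9^64 ≡ 81^2 = 6561 ≡ 126 (mod 143)
71 = 64 + 4 + 2 + 1 in binary powers of 2.
So 9^71 ≡ 126 · 126 · 81 · 9 ≡ 42 (mod 143).
Squaring chain: 42; never reaches −1, so base 9 is a Miller–Rabin witness that 143 is composite.

42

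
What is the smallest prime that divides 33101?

79

33101 is odd.
Digit sum 8, not divisible by 3.
Ends in 1: not divisible by 5.
7: 33101 = 7·4728 + 5
11: 33101 = 11·3009 + 2
13: 33101 = 13·2546 + 3
17: 33101 = 17·1947 + 2
19: 33101 = 19·1742 + 3
23: 33101 = 23·1439 + 4
29: 33101 = 29·1141 + 12
31: 33101 = 31·1067 + 24
37: 33101 = 37·894 + 23
41: 33101 = 41·807 + 14
43: 33101 = 43·769 + 34
47: 33101 = 47·704 + 13
53: 33101 = 53·624 + 29
59: 33101 = 59·561 + 2
61: 33101 = 61·542 + 39
67: 33101 = 67·494 + 3
71: 33101 = 71·466 + 15
73: 33101 = 73·453 + 32
79: 33101 = 79·419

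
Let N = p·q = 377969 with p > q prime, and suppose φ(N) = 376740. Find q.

φ(n) = (p−1)(q−1) = n − (p+q) + 1, so p + q = 377969 − 376740 + 1 = 1230.
p and q are the roots of t² − 1230t + 377969 = 0.
Discriminant: 1230² − 4·377969 = 1512900 − 1511876 = 1024; √1024 = 32.
q = (1230 − 32)/2 = 599, p = (1230 + 32)/2 = 631.
Check: 599 · 631 = 377969.

599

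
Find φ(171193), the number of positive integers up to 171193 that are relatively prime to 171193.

Factor: 171193 = 11 · 79 · 197.
φ(171193) = (11−1) · (79−1) · (197−1) = 10 · 78 · 196 = 152880.

152880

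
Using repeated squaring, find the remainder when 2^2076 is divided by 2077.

963

2^1 ≡ 2 (mod 2077)
2^2 ≡ 2^2 = 4 ≡ 4 (mod 2077)
2^4 ≡ 4^2 = 16 ≡ 16 (mod 2077)
2^8 ≡ 16^2 = 256 ≡ 256 (mod 2077)
2^16 ≡ 256^2 = 65536 ≡ 1149 (mod 2077)
2^32 ≡ 1149^2 = 1320201 ≡ 1306 (mod 2077)
2^64 ≡ 1306^2 = 1705636 ≡ 419 (mod 2077)
2^128 ≡ 419^2 = 175561 ≡ 1093 (mod 2077)
2^256 ≡ 1093^2 = 1194649 ≡ 374 (mod 2077)
2^512 ≡ 374^2 = 139876 ≡ 717 (mod 2077)
2^1024 ≡ 717^2 = 514089 ≡ 1070 (mod 2077)
2^2048 ≡ 1070^2 = 1144900 ≡ 473 (mod 2077)
2076 = 2048 + 16 + 8 + 4 in binary powers of 2.
So 2^2076 ≡ 473 · 1149 · 256 · 16 ≡ 963 (mod 2077).
Since 963 ≠ 1, base 2 is a Fermat witness: 2077 is composite.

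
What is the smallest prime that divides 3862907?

3862907 is odd.
Digit sum 35, not divisible by 3.
Ends in 7: not divisible by 5.
7: 3862907 = 7·551843 + 6
11: 3862907 = 11·351173 + 4
13: 3862907 = 13·297146 + 9
17: 3862907 = 17·227229 + 14
19: 3862907 = 19·203310 + 17
23: 3862907 = 23·167952 + 11
29: 3862907 = 29·133203 + 20
31: 3862907 = 31·124609 + 28
37: 3862907 = 37·104402 + 33
41: 3862907 = 41·94217 + 10
43: 3862907 = 43·89835 + 2
47: 3862907 = 47·82189 + 24
53: 3862907 = 53·72885 + 2
59: 3862907 = 59·65473

59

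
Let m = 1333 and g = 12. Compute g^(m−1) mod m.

4

12^1 ≡ 12 (mod 1333)
12^2 ≡ 12^2 = 144 ≡ 144 (mod 1333)
12^4 ≡ 144^2 = 20736 ≡ 741 (mod 1333)
12^8 ≡ 741^2 = 549081 ≡ 1218 (mod 1333)
12^16 ≡ 1218^2 = 1483524 ≡ 1228 (mod 1333)
12^32 ≡ 1228^2 = 1507984 ≡ 361 (mod 1333)
12^64 ≡ 361^2 = 130321 ≡ 1020 (mod 1333)
12^128 ≡ 1020^2 = 1040400 ≡ 660 (mod 1333)
12^256 ≡ 660^2 = 435600 ≡ 1042 (mod 1333)
12^512 ≡ 1042^2 = 1085764 ≡ 702 (mod 1333)
12^1024 ≡ 702^2 = 492804 ≡ 927 (mod 1333)
1332 = 1024 + 256 + 32 + 16 + 4 in binary powers of 2.
So 12^1332 ≡ 927 · 1042 · 361 · 1228 · 741 ≡ 4 (mod 1333).
Since 4 ≠ 1, base 12 is a Fermat witness: 1333 is composite.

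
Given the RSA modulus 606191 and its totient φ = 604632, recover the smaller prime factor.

733

φ(n) = (p−1)(q−1) = n − (p+q) + 1, so p + q = 606191 − 604632 + 1 = 1560.
p and q are the roots of t² − 1560t + 606191 = 0.
Discriminant: 1560² − 4·606191 = 2433600 − 2424764 = 8836; √8836 = 94.
q = (1560 − 94)/2 = 733, p = (1560 + 94)/2 = 827.
Check: 733 · 827 = 606191.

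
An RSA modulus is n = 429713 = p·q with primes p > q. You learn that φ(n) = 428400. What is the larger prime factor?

701

φ(n) = (p−1)(q−1) = n − (p+q) + 1, so p + q = 429713 − 428400 + 1 = 1314.
p and q are the roots of t² − 1314t + 429713 = 0.
Discriminant: 1314² − 4·429713 = 1726596 − 1718852 = 7744; √7744 = 88.
q = (1314 − 88)/2 = 613, p = (1314 + 88)/2 = 701.
Check: 613 · 701 = 429713.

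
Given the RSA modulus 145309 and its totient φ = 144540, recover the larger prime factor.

φ(n) = (p−1)(q−1) = n − (p+q) + 1, so p + q = 145309 − 144540 + 1 = 770.
p and q are the roots of t² − 770t + 145309 = 0.
Discriminant: 770² − 4·145309 = 592900 − 581236 = 11664; √11664 = 108.
q = (770 − 108)/2 = 331, p = (770 + 108)/2 = 439.
Check: 331 · 439 = 145309.

439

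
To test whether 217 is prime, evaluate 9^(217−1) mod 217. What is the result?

9^1 ≡ 9 (mod 217)
9^2 ≡ 9^2 = 81 ≡ 81 (mod 217)
9^4 ≡ 81^2 = 6561 ≡ 51 (mod 217)
9^8 ≡ 51^2 = 2601 ≡ 214 (mod 217)
9^16 ≡ 214^2 = 45796 ≡ 9 (mod 217)
9^32 ≡ 9^2 = 81 ≡ 81 (mod 217)
9^64 ≡ 81^2 = 6561 ≡ 51 (mod 217)
9^128 ≡ 51^2 = 2601 ≡ 214 (mod 217)
216 = 128 + 64 + 16 + 8 in binary powers of 2.
So 9^216 ≡ 214 · 51 · 9 · 214 ≡ 8 (mod 217).
Since 8 ≠ 1, base 9 is a Fermat witness: 217 is composite.

8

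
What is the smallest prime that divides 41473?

41473 is odd.
Digit sum 19, not divisible by 3.
Ends in 3: not divisible by 5.
7: 41473 = 7·5924 + 5
11: 41473 = 11·3770 + 3
13: 41473 = 13·3190 + 3
17: 41473 = 17·2439 + 10
19: 41473 = 19·2182 + 15
23: 41473 = 23·1803 + 4
29: 41473 = 29·1430 + 3
31: 41473 = 31·1337 + 26
37: 41473 = 37·1120 + 33
41: 41473 = 41·1011 + 22
43: 41473 = 43·964 + 21
47: 41473 = 47·882 + 19
53: 41473 = 53·782 + 27
59: 41473 = 59·702 + 55
61: 41473 = 61·679 + 54
67: 41473 = 67·619

67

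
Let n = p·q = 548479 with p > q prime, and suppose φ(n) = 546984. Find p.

853

φ(n) = (p−1)(q−1) = n − (p+q) + 1, so p + q = 548479 − 546984 + 1 = 1496.
p and q are the roots of t² − 1496t + 548479 = 0.
Discriminant: 1496² − 4·548479 = 2238016 − 2193916 = 44100; √44100 = 210.
q = (1496 − 210)/2 = 643, p = (1496 + 210)/2 = 853.
Check: 643 · 853 = 548479.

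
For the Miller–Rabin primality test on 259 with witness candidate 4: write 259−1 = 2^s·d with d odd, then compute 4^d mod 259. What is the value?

259 − 1 = 258 = 2^1 · 129, so d = 129.
4^1 ≡ 4 (mod 259)
4^2 ≡ 4^2 = 16 ≡ 16 (mod 259)
4^4 ≡ 16^2 = 256 ≡ 256 (mod 259)
4^8 ≡ 256^2 = 65536 ≡ 9 (mod 259)
4^16 ≡ 9^2 = 81 ≡ 81 (mod 259)
4^32 ≡ 81^2 = 6561 ≡ 86 (mod 259)
4^64 ≡ 86^2 = 7396 ≡ 144 (mod 259)
4^128 ≡ 144^2 = 20736 ≡ 16 (mod 259)
129 = 128 + 1 in binary powers of 2.
So 4^129 ≡ 16 · 4 ≡ 64 (mod 259).
Squaring chain: 64; never reaches −1, so base 4 is a Miller–Rabin witness that 259 is composite.

64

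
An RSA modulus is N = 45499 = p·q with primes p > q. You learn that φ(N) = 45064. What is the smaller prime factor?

173

φ(n) = (p−1)(q−1) = n − (p+q) + 1, so p + q = 45499 − 45064 + 1 = 436.
p and q are the roots of t² − 436t + 45499 = 0.
Discriminant: 436² − 4·45499 = 190096 − 181996 = 8100; √8100 = 90.
q = (436 − 90)/2 = 173, p = (436 + 90)/2 = 263.
Check: 173 · 263 = 45499.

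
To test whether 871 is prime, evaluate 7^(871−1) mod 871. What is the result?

545

7^1 ≡ 7 (mod 871)
7^2 ≡ 7^2 = 49 ≡ 49 (mod 871)
7^4 ≡ 49^2 = 2401 ≡ 659 (mod 871)
7^8 ≡ 659^2 = 434281 ≡ 523 (mod 871)
7^16 ≡ 523^2 = 273529 ≡ 35 (mod 871)
7^32 ≡ 35^2 = 1225 ≡ 354 (mod 871)
7^64 ≡ 354^2 = 125316 ≡ 763 (mod 871)
7^128 ≡ 763^2 = 582169 ≡ 341 (mod 871)
7^256 ≡ 341^2 = 116281 ≡ 438 (mod 871)
7^512 ≡ 438^2 = 191844 ≡ 224 (mod 871)
870 = 512 + 256 + 64 + 32 + 4 + 2 in binary powers of 2.
So 7^870 ≡ 224 · 438 · 763 · 354 · 659 · 49 ≡ 545 (mod 871).
Since 545 ≠ 1, base 7 is a Fermat witness: 871 is composite.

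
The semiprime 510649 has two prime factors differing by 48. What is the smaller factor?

Since p = q + 48, we have 510649 = q(q + 48), so q² + 48q − 510649 = 0.
Discriminant: 48² + 4·510649 = 2304 + 2042596 = 2044900; √2044900 = 1430.
q = (−48 + 1430)/2 = 691, and p = q + 48 = 739.
Check: 691 · 739 = 510649.

691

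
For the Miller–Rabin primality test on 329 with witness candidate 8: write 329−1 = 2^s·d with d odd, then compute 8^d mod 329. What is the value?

329 − 1 = 328 = 2^3 · 41, so d = 41.
8^1 ≡ 8 (mod 329)
8^2 ≡ 8^2 = 64 ≡ 64 (mod 329)
8^4 ≡ 64^2 = 4096 ≡ 148 (mod 329)
8^8 ≡ 148^2 = 21904 ≡ 190 (mod 329)
8^16 ≡ 190^2 = 36100 ≡ 239 (mod 329)
8^32 ≡ 239^2 = 57121 ≡ 204 (mod 329)
41 = 32 + 8 + 1 in binary powers of 2.
So 8^41 ≡ 204 · 190 · 8 ≡ 162 (mod 329).
Squaring chain: 162 → 253 → 183; never reaches −1, so base 8 is a Miller–Rabin witness that 329 is composite.

162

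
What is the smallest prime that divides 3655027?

3655027 is odd.
Digit sum 28, not divisible by 3.
Ends in 7: not divisible by 5.
7: 3655027 = 7·522146 + 5
11: 3655027 = 11·332275 + 2
13: 3655027 = 13·281155 + 12
17: 3655027 = 17·215001 + 10
19: 3655027 = 19·192369 + 16
23: 3655027 = 23·158914 + 5
29: 3655027 = 29·126035 + 12
31: 3655027 = 31·117904 + 3
37: 3655027 = 37·98784 + 19
41: 3655027 = 41·89147

41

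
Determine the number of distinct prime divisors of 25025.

4

25025 = 5^2 · 1001
1001 = 7 · 143
143 = 11 · 13
25025 = 5^2 · 7 · 11 · 13, which has 4 distinct prime factors.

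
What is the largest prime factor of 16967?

16967 = 19 · 893
893 = 19 · 47
47 is prime.
So 16967 = 19^2 · 47; the largest prime factor is 47.

47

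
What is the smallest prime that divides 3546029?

97

3546029 is odd.
Digit sum 29, not divisible by 3.
Ends in 9: not divisible by 5.
7: 3546029 = 7·506575 + 4
11: 3546029 = 11·322366 + 3
13: 3546029 = 13·272771 + 6
17: 3546029 = 17·208589 + 16
19: 3546029 = 19·186633 + 2
23: 3546029 = 23·154175 + 4
29: 3546029 = 29·122276 + 25
31: 3546029 = 31·114388 + 1
37: 3546029 = 37·95838 + 23
41: 3546029 = 41·86488 + 21
43: 3546029 = 43·82465 + 34
47: 3546029 = 47·75447 + 20
53: 3546029 = 53·66906 + 11
59: 3546029 = 59·60102 + 11
61: 3546029 = 61·58131 + 38
67: 3546029 = 67·52925 + 54
71: 3546029 = 71·49944 + 5
73: 3546029 = 73·48575 + 54
79: 3546029 = 79·44886 + 35
83: 3546029 = 83·42723 + 20
89: 3546029 = 89·39843 + 2
97: 3546029 = 97·36557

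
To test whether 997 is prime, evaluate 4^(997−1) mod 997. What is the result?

1

4^1 ≡ 4 (mod 997)
4^2 ≡ 4^2 = 16 ≡ 16 (mod 997)
4^4 ≡ 16^2 = 256 ≡ 256 (mod 997)
4^8 ≡ 256^2 = 65536 ≡ 731 (mod 997)
4^16 ≡ 731^2 = 534361 ≡ 966 (mod 997)
4^32 ≡ 966^2 = 933156 ≡ 961 (mod 997)
4^64 ≡ 961^2 = 923521 ≡ 299 (mod 997)
4^128 ≡ 299^2 = 89401 ≡ 668 (mod 997)
4^256 ≡ 668^2 = 446224 ≡ 565 (mod 997)
4^512 ≡ 565^2 = 319225 ≡ 185 (mod 997)
996 = 512 + 256 + 128 + 64 + 32 + 4 in binary powers of 2.
So 4^996 ≡ 185 · 565 · 668 · 299 · 961 · 256 ≡ 1 (mod 997).
Since the result is 1, base 4 gives no evidence that 997 is composite.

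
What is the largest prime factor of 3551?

3551 = 53 · 67
67 is prime.
So 3551 = 53 · 67; the largest prime factor is 67.

67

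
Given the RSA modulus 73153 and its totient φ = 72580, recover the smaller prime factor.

φ(n) = (p−1)(q−1) = n − (p+q) + 1, so p + q = 73153 − 72580 + 1 = 574.
p and q are the roots of t² − 574t + 73153 = 0.
Discriminant: 574² − 4·73153 = 329476 − 292612 = 36864; √36864 = 192.
q = (574 − 192)/2 = 191, p = (574 + 192)/2 = 383.
Check: 191 · 383 = 73153.

191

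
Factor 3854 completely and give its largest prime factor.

3854 = 2 · 1927
1927 = 41 · 47
47 is prime.
So 3854 = 2 · 41 · 47; the largest prime factor is 47.

47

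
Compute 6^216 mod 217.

6^1 ≡ 6 (mod 217)
6^2 ≡ 6^2 = 36 ≡ 36 (mod 217)
6^4 ≡ 36^2 = 1296 ≡ 211 (mod 217)
6^8 ≡ 211^2 = 44521 ≡ 36 (mod 217)
6^16 ≡ 36^2 = 1296 ≡ 211 (mod 217)
6^32 ≡ 211^2 = 44521 ≡ 36 (mod 217)
6^64 ≡ 36^2 = 1296 ≡ 211 (mod 217)
6^128 ≡ 211^2 = 44521 ≡ 36 (mod 217)
216 = 128 + 64 + 16 + 8 in binary powers of 2.
So 6^216 ≡ 36 · 211 · 211 · 36 ≡ 1 (mod 217).
Since the result is 1, base 6 gives no evidence that 217 is composite.

1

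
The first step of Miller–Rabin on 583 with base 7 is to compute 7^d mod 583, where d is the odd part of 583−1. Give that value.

271

583 − 1 = 582 = 2^1 · 291, so d = 291.
7^1 ≡ 7 (mod 583)
7^2 ≡ 7^2 = 49 ≡ 49 (mod 583)
7^4 ≡ 49^2 = 2401 ≡ 69 (mod 583)
7^8 ≡ 69^2 = 4761 ≡ 97 (mod 583)
7^16 ≡ 97^2 = 9409 ≡ 81 (mod 583)
7^32 ≡ 81^2 = 6561 ≡ 148 (mod 583)
7^64 ≡ 148^2 = 21904 ≡ 333 (mod 583)
7^128 ≡ 333^2 = 110889 ≡ 119 (mod 583)
7^256 ≡ 119^2 = 14161 ≡ 169 (mod 583)
291 = 256 + 32 + 2 + 1 in binary powers of 2.
So 7^291 ≡ 169 · 148 · 49 · 7 ≡ 271 (mod 583).
Squaring chain: 271; never reaches −1, so base 7 is a Miller–Rabin witness that 583 is composite.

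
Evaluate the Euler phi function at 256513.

237120

Factor: 256513 = 17 · 79 · 191.
φ(256513) = (17−1) · (79−1) · (191−1) = 16 · 78 · 190 = 237120.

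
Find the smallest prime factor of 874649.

71

874649 is odd.
Digit sum 38, not divisible by 3.
Ends in 9: not divisible by 5.
7: 874649 = 7·124949 + 6
11: 874649 = 11·79513 + 6
13: 874649 = 13·67280 + 9
17: 874649 = 17·51449 + 16
19: 874649 = 19·46034 + 3
23: 874649 = 23·38028 + 5
29: 874649 = 29·30160 + 9
31: 874649 = 31·28214 + 15
37: 874649 = 37·23639 + 6
41: 874649 = 41·21332 + 37
43: 874649 = 43·20340 + 29
47: 874649 = 47·18609 + 26
53: 874649 = 53·16502 + 43
59: 874649 = 59·14824 + 33
61: 874649 = 61·14338 + 31
67: 874649 = 67·13054 + 31
71: 874649 = 71·12319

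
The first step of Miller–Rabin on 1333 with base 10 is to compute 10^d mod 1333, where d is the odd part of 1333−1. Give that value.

907

1333 − 1 = 1332 = 2^2 · 333, so d = 333.
10^1 ≡ 10 (mod 1333)
10^2 ≡ 10^2 = 100 ≡ 100 (mod 1333)
10^4 ≡ 100^2 = 10000 ≡ 669 (mod 1333)
10^8 ≡ 669^2 = 447561 ≡ 1006 (mod 1333)
10^16 ≡ 1006^2 = 1012036 ≡ 289 (mod 1333)
10^32 ≡ 289^2 = 83521 ≡ 875 (mod 1333)
10^64 ≡ 875^2 = 765625 ≡ 483 (mod 1333)
10^128 ≡ 483^2 = 233289 ≡ 14 (mod 1333)
10^256 ≡ 14^2 = 196 ≡ 196 (mod 1333)
333 = 256 + 64 + 8 + 4 + 1 in binary powers of 2.
So 10^333 ≡ 196 · 483 · 1006 · 669 · 10 ≡ 907 (mod 1333).
Squaring chain: 907 → 188; never reaches −1, so base 10 is a Miller–Rabin witness that 1333 is composite.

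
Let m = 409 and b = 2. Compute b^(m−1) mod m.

2^1 ≡ 2 (mod 409)
2^2 ≡ 2^2 = 4 ≡ 4 (mod 409)
2^4 ≡ 4^2 = 16 ≡ 16 (mod 409)
2^8 ≡ 16^2 = 256 ≡ 256 (mod 409)
2^16 ≡ 256^2 = 65536 ≡ 96 (mod 409)
2^32 ≡ 96^2 = 9216 ≡ 218 (mod 409)
2^64 ≡ 218^2 = 47524 ≡ 80 (mod 409)
2^128 ≡ 80^2 = 6400 ≡ 265 (mod 409)
2^256 ≡ 265^2 = 70225 ≡ 286 (mod 409)
408 = 256 + 128 + 16 + 8 in binary powers of 2.
So 2^408 ≡ 286 · 265 · 96 · 256 ≡ 1 (mod 409).
Since the result is 1, base 2 gives no evidence that 409 is composite.

1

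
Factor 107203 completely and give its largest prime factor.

107203 = 23 · 4661
4661 = 59 · 79
79 is prime.
So 107203 = 23 · 59 · 79; the largest prime factor is 79.

79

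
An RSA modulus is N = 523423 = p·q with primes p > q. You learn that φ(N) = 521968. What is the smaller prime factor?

647

φ(n) = (p−1)(q−1) = n − (p+q) + 1, so p + q = 523423 − 521968 + 1 = 1456.
p and q are the roots of t² − 1456t + 523423 = 0.
Discriminant: 1456² − 4·523423 = 2119936 − 2093692 = 26244; √26244 = 162.
q = (1456 − 162)/2 = 647, p = (1456 + 162)/2 = 809.
Check: 647 · 809 = 523423.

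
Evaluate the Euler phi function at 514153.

494208

Factor: 514153 = 53 · 89 · 109.
φ(514153) = (53−1) · (89−1) · (109−1) = 52 · 88 · 108 = 494208.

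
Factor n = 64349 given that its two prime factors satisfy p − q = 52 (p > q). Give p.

281

Since p = q + 52, we have 64349 = q(q + 52), so q² + 52q − 64349 = 0.
Discriminant: 52² + 4·64349 = 2704 + 257396 = 260100; √260100 = 510.
q = (−52 + 510)/2 = 229, and p = q + 52 = 281.
Check: 229 · 281 = 64349.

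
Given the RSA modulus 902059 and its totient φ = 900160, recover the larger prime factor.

φ(n) = (p−1)(q−1) = n − (p+q) + 1, so p + q = 902059 − 900160 + 1 = 1900.
p and q are the roots of t² − 1900t + 902059 = 0.
Discriminant: 1900² − 4·902059 = 3610000 − 3608236 = 1764; √1764 = 42.
q = (1900 − 42)/2 = 929, p = (1900 + 42)/2 = 971.
Check: 929 · 971 = 902059.

971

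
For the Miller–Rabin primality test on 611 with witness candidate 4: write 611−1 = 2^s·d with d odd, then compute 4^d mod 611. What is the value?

611 − 1 = 610 = 2^1 · 305, so d = 305.
4^1 ≡ 4 (mod 611)
4^2 ≡ 4^2 = 16 ≡ 16 (mod 611)
4^4 ≡ 16^2 = 256 ≡ 256 (mod 611)
4^8 ≡ 256^2 = 65536 ≡ 159 (mod 611)
4^16 ≡ 159^2 = 25281 ≡ 230 (mod 611)
4^32 ≡ 230^2 = 52900 ≡ 354 (mod 611)
4^64 ≡ 354^2 = 125316 ≡ 61 (mod 611)
4^128 ≡ 61^2 = 3721 ≡ 55 (mod 611)
4^256 ≡ 55^2 = 3025 ≡ 581 (mod 611)
305 = 256 + 32 + 16 + 1 in binary powers of 2.
So 4^305 ≡ 581 · 354 · 230 · 4 ≡ 101 (mod 611).
Squaring chain: 101; never reaches −1, so base 4 is a Miller–Rabin witness that 611 is composite.

101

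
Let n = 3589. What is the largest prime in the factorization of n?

97

3589 = 37 · 97
97 is prime.
So 3589 = 37 · 97; the largest prime factor is 97.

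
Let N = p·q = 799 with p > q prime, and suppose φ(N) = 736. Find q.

φ(n) = (p−1)(q−1) = n − (p+q) + 1, so p + q = 799 − 736 + 1 = 64.
p and q are the roots of t² − 64t + 799 = 0.
Discriminant: 64² − 4·799 = 4096 − 3196 = 900; √900 = 30.
q = (64 − 30)/2 = 17, p = (64 + 30)/2 = 47.
Check: 17 · 47 = 799.

17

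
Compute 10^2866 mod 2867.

10^1 ≡ 10 (mod 2867)
10^2 ≡ 10^2 = 100 ≡ 100 (mod 2867)
10^4 ≡ 100^2 = 10000 ≡ 1399 (mod 2867)
10^8 ≡ 1399^2 = 1957201 ≡ 1907 (mod 2867)
10^16 ≡ 1907^2 = 3636649 ≡ 1293 (mod 2867)
10^32 ≡ 1293^2 = 1671849 ≡ 388 (mod 2867)
10^64 ≡ 388^2 = 150544 ≡ 1460 (mod 2867)
10^128 ≡ 1460^2 = 2131600 ≡ 1419 (mod 2867)
10^256 ≡ 1419^2 = 2013561 ≡ 927 (mod 2867)
10^512 ≡ 927^2 = 859329 ≡ 2096 (mod 2867)
10^1024 ≡ 2096^2 = 4393216 ≡ 972 (mod 2867)
10^2048 ≡ 972^2 = 944784 ≡ 1541 (mod 2867)
2866 = 2048 + 512 + 256 + 32 + 16 + 2 in binary powers of 2.
So 10^2866 ≡ 1541 · 2096 · 927 · 388 · 1293 · 100 ≡ 1696 (mod 2867).
Since 1696 ≠ 1, base 10 is a Fermat witness: 2867 is composite.

1696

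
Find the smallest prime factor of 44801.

44801 is odd.
Digit sum 17, not divisible by 3.
Ends in 1: not divisible by 5.
7: 44801 = 7·6400 + 1
11: 44801 = 11·4072 + 9
13: 44801 = 13·3446 + 3
17: 44801 = 17·2635 + 6
19: 44801 = 19·2357 + 18
23: 44801 = 23·1947 + 20
29: 44801 = 29·1544 + 25
31: 44801 = 31·1445 + 6
37: 44801 = 37·1210 + 31
41: 44801 = 41·1092 + 29
43: 44801 = 43·1041 + 38
47: 44801 = 47·953 + 10
53: 44801 = 53·845 + 16
59: 44801 = 59·759 + 20
61: 44801 = 61·734 + 27
67: 44801 = 67·668 + 45
71: 44801 = 71·631

71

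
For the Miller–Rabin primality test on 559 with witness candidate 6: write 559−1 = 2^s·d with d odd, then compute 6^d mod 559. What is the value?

216

559 − 1 = 558 = 2^1 · 279, so d = 279.
6^1 ≡ 6 (mod 559)
6^2 ≡ 6^2 = 36 ≡ 36 (mod 559)
6^4 ≡ 36^2 = 1296 ≡ 178 (mod 559)
6^8 ≡ 178^2 = 31684 ≡ 380 (mod 559)
6^16 ≡ 380^2 = 144400 ≡ 178 (mod 559)
6^32 ≡ 178^2 = 31684 ≡ 380 (mod 559)
6^64 ≡ 380^2 = 144400 ≡ 178 (mod 559)
6^128 ≡ 178^2 = 31684 ≡ 380 (mod 559)
6^256 ≡ 380^2 = 144400 ≡ 178 (mod 559)
279 = 256 + 16 + 4 + 2 + 1 in binary powers of 2.
So 6^279 ≡ 178 · 178 · 178 · 36 · 6 ≡ 216 (mod 559).
Squaring chain: 216; never reaches −1, so base 6 is a Miller–Rabin witness that 559 is composite.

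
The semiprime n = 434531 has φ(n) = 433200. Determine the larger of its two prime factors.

φ(n) = (p−1)(q−1) = n − (p+q) + 1, so p + q = 434531 − 433200 + 1 = 1332.
p and q are the roots of t² − 1332t + 434531 = 0.
Discriminant: 1332² − 4·434531 = 1774224 − 1738124 = 36100; √36100 = 190.
q = (1332 − 190)/2 = 571, p = (1332 + 190)/2 = 761.
Check: 571 · 761 = 434531.

761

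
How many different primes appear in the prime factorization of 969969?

969969 = 3 · 323323
323323 = 7 · 46189
46189 = 11 · 4199
4199 = 13 · 323
323 = 17 · 19
969969 = 3 · 7 · 11 · 13 · 17 · 19, which has 6 distinct prime factors.

6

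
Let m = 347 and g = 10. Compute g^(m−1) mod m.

1

10^1 ≡ 10 (mod 347)
10^2 ≡ 10^2 = 100 ≡ 100 (mod 347)
10^4 ≡ 100^2 = 10000 ≡ 284 (mod 347)
10^8 ≡ 284^2 = 80656 ≡ 152 (mod 347)
10^16 ≡ 152^2 = 23104 ≡ 202 (mod 347)
10^32 ≡ 202^2 = 40804 ≡ 205 (mod 347)
10^64 ≡ 205^2 = 42025 ≡ 38 (mod 347)
10^128 ≡ 38^2 = 1444 ≡ 56 (mod 347)
10^256 ≡ 56^2 = 3136 ≡ 13 (mod 347)
346 = 256 + 64 + 16 + 8 + 2 in binary powers of 2.
So 10^346 ≡ 13 · 38 · 202 · 152 · 100 ≡ 1 (mod 347).
Since the result is 1, base 10 gives no evidence that 347 is composite.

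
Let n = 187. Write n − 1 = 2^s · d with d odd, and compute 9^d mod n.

25

187 − 1 = 186 = 2^1 · 93, so d = 93.
9^1 ≡ 9 (mod 187)
9^2 ≡ 9^2 = 81 ≡ 81 (mod 187)
9^4 ≡ 81^2 = 6561 ≡ 16 (mod 187)
9^8 ≡ 16^2 = 256 ≡ 69 (mod 187)
9^16 ≡ 69^2 = 4761 ≡ 86 (mod 187)
9^32 ≡ 86^2 = 7396 ≡ 103 (mod 187)
9^64 ≡ 103^2 = 10609 ≡ 137 (mod 187)
93 = 64 + 16 + 8 + 4 + 1 in binary powers of 2.
So 9^93 ≡ 137 · 86 · 69 · 16 · 9 ≡ 25 (mod 187).
Squaring chain: 25; never reaches −1, so base 9 is a Miller–Rabin witness that 187 is composite.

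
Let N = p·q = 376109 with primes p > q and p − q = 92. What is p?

Since p = q + 92, we have 376109 = q(q + 92), so q² + 92q − 376109 = 0.
Discriminant: 92² + 4·376109 = 8464 + 1504436 = 1512900; √1512900 = 1230.
q = (−92 + 1230)/2 = 569, and p = q + 92 = 661.
Check: 569 · 661 = 376109.

661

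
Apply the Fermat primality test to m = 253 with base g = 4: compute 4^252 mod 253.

4^1 ≡ 4 (mod 253)
4^2 ≡ 4^2 = 16 ≡ 16 (mod 253)
4^4 ≡ 16^2 = 256 ≡ 3 (mod 253)
4^8 ≡ 3^2 = 9 ≡ 9 (mod 253)
4^16 ≡ 9^2 = 81 ≡ 81 (mod 253)
4^32 ≡ 81^2 = 6561 ≡ 236 (mod 253)
4^64 ≡ 236^2 = 55696 ≡ 36 (mod 253)
4^128 ≡ 36^2 = 1296 ≡ 31 (mod 253)
252 = 128 + 64 + 32 + 16 + 8 + 4 in binary powers of 2.
So 4^252 ≡ 31 · 36 · 236 · 81 · 9 · 3 ≡ 236 (mod 253).
Since 236 ≠ 1, base 4 is a Fermat witness: 253 is composite.

236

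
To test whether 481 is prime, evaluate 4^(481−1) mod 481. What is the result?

417

4^1 ≡ 4 (mod 481)
4^2 ≡ 4^2 = 16 ≡ 16 (mod 481)
4^4 ≡ 16^2 = 256 ≡ 256 (mod 481)
4^8 ≡ 256^2 = 65536 ≡ 120 (mod 481)
4^16 ≡ 120^2 = 14400 ≡ 451 (mod 481)
4^32 ≡ 451^2 = 203401 ≡ 419 (mod 481)
4^64 ≡ 419^2 = 175561 ≡ 477 (mod 481)
4^128 ≡ 477^2 = 227529 ≡ 16 (mod 481)
4^256 ≡ 16^2 = 256 ≡ 256 (mod 481)
480 = 256 + 128 + 64 + 32 in binary powers of 2.
So 4^480 ≡ 256 · 16 · 477 · 419 ≡ 417 (mod 481).
Since 417 ≠ 1, base 4 is a Fermat witness: 481 is composite.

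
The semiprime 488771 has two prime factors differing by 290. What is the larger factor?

859

Since p = q + 290, we have 488771 = q(q + 290), so q² + 290q − 488771 = 0.
Discriminant: 290² + 4·488771 = 84100 + 1955084 = 2039184; √2039184 = 1428.
q = (−290 + 1428)/2 = 569, and p = q + 290 = 859.
Check: 569 · 859 = 488771.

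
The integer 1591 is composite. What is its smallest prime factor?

1591 is odd.
Digit sum 16, not divisible by 3.
Ends in 1: not divisible by 5.
7: 1591 = 7·227 + 2
11: 1591 = 11·144 + 7
13: 1591 = 13·122 + 5
17: 1591 = 17·93 + 10
19: 1591 = 19·83 + 14
23: 1591 = 23·69 + 4
29: 1591 = 29·54 + 25
31: 1591 = 31·51 + 10
37: 1591 = 37·43

37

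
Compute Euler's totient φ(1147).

Factor: 1147 = 31 · 37.
φ(1147) = (31−1) · (37−1) = 30 · 36 = 1080.

1080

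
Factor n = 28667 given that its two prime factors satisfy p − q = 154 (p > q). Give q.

109

Since p = q + 154, we have 28667 = q(q + 154), so q² + 154q − 28667 = 0.
Discriminant: 154² + 4·28667 = 23716 + 114668 = 138384; √138384 = 372.
q = (−154 + 372)/2 = 109, and p = q + 154 = 263.
Check: 109 · 263 = 28667.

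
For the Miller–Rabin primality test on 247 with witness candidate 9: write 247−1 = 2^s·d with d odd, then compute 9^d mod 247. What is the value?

247 − 1 = 246 = 2^1 · 123, so d = 123.
9^1 ≡ 9 (mod 247)
9^2 ≡ 9^2 = 81 ≡ 81 (mod 247)
9^4 ≡ 81^2 = 6561 ≡ 139 (mod 247)
9^8 ≡ 139^2 = 19321 ≡ 55 (mod 247)
9^16 ≡ 55^2 = 3025 ≡ 61 (mod 247)
9^32 ≡ 61^2 = 3721 ≡ 16 (mod 247)
9^64 ≡ 16^2 = 256 ≡ 9 (mod 247)
123 = 64 + 32 + 16 + 8 + 2 + 1 in binary powers of 2.
So 9^123 ≡ 9 · 16 · 61 · 55 · 81 · 9 ≡ 144 (mod 247).
Squaring chain: 144; never reaches −1, so base 9 is a Miller–Rabin witness that 247 is composite.

144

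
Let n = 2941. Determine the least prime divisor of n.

17

2941 is odd.
Digit sum 16, not divisible by 3.
Ends in 1: not divisible by 5.
7: 2941 = 7·420 + 1
11: 2941 = 11·267 + 4
13: 2941 = 13·226 + 3
17: 2941 = 17·173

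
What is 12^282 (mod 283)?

1

12^1 ≡ 12 (mod 283)
12^2 ≡ 12^2 = 144 ≡ 144 (mod 283)
12^4 ≡ 144^2 = 20736 ≡ 77 (mod 283)
12^8 ≡ 77^2 = 5929 ≡ 269 (mod 283)
12^16 ≡ 269^2 = 72361 ≡ 196 (mod 283)
12^32 ≡ 196^2 = 38416 ≡ 211 (mod 283)
12^64 ≡ 211^2 = 44521 ≡ 90 (mod 283)
12^128 ≡ 90^2 = 8100 ≡ 176 (mod 283)
12^256 ≡ 176^2 = 30976 ≡ 129 (mod 283)
282 = 256 + 16 + 8 + 2 in binary powers of 2.
So 12^282 ≡ 129 · 196 · 269 · 144 ≡ 1 (mod 283).
Since the result is 1, base 12 gives no evidence that 283 is composite.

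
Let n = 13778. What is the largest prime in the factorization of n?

13778 = 2 · 6889
6889 = 83 · 83
83 = 83 · 1
So 13778 = 2 · 83^2; the largest prime factor is 83.

83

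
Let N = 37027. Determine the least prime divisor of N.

61

37027 is odd.
Digit sum 19, not divisible by 3.
Ends in 7: not divisible by 5.
7: 37027 = 7·5289 + 4
11: 37027 = 11·3366 + 1
13: 37027 = 13·2848 + 3
17: 37027 = 17·2178 + 1
19: 37027 = 19·1948 + 15
23: 37027 = 23·1609 + 20
29: 37027 = 29·1276 + 23
31: 37027 = 31·1194 + 13
37: 37027 = 37·1000 + 27
41: 37027 = 41·903 + 4
43: 37027 = 43·861 + 4
47: 37027 = 47·787 + 38
53: 37027 = 53·698 + 33
59: 37027 = 59·627 + 34
61: 37027 = 61·607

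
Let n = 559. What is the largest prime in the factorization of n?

43

559 = 13 · 43
43 is prime.
So 559 = 13 · 43; the largest prime factor is 43.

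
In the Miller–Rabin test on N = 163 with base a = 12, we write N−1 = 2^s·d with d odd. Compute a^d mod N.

162

163 − 1 = 162 = 2^1 · 81, so d = 81.
12^1 ≡ 12 (mod 163)
12^2 ≡ 12^2 = 144 ≡ 144 (mod 163)
12^4 ≡ 144^2 = 20736 ≡ 35 (mod 163)
12^8 ≡ 35^2 = 1225 ≡ 84 (mod 163)
12^16 ≡ 84^2 = 7056 ≡ 47 (mod 163)
12^32 ≡ 47^2 = 2209 ≡ 90 (mod 163)
12^64 ≡ 90^2 = 8100 ≡ 113 (mod 163)
81 = 64 + 16 + 1 in binary powers of 2.
So 12^81 ≡ 113 · 47 · 12 ≡ 162 (mod 163).
Since 12^d ≡ 162 (mod 163), base 12 does not prove 163 composite.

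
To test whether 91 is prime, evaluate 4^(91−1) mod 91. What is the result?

4^1 ≡ 4 (mod 91)
4^2 ≡ 4^2 = 16 ≡ 16 (mod 91)
4^4 ≡ 16^2 = 256 ≡ 74 (mod 91)
4^8 ≡ 74^2 = 5476 ≡ 16 (mod 91)
4^16 ≡ 16^2 = 256 ≡ 74 (mod 91)
4^32 ≡ 74^2 = 5476 ≡ 16 (mod 91)
4^64 ≡ 16^2 = 256 ≡ 74 (mod 91)
90 = 64 + 16 + 8 + 2 in binary powers of 2.
So 4^90 ≡ 74 · 74 · 16 · 16 ≡ 1 (mod 91).
Since the result is 1, base 4 gives no evidence that 91 is composite.

1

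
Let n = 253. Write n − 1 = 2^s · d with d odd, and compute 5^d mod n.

191

253 − 1 = 252 = 2^2 · 63, so d = 63.
5^1 ≡ 5 (mod 253)
5^2 ≡ 5^2 = 25 ≡ 25 (mod 253)
5^4 ≡ 25^2 = 625 ≡ 119 (mod 253)
5^8 ≡ 119^2 = 14161 ≡ 246 (mod 253)
5^16 ≡ 246^2 = 60516 ≡ 49 (mod 253)
5^32 ≡ 49^2 = 2401 ≡ 124 (mod 253)
63 = 32 + 16 + 8 + 4 + 2 + 1 in binary powers of 2.
So 5^63 ≡ 124 · 49 · 246 · 119 · 25 · 5 ≡ 191 (mod 253).
Squaring chain: 191 → 49; never reaches −1, so base 5 is a Miller–Rabin witness that 253 is composite.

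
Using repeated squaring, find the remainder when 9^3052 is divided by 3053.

1971

9^1 ≡ 9 (mod 3053)
9^2 ≡ 9^2 = 81 ≡ 81 (mod 3053)
9^4 ≡ 81^2 = 6561 ≡ 455 (mod 3053)
9^8 ≡ 455^2 = 207025 ≡ 2474 (mod 3053)
9^16 ≡ 2474^2 = 6120676 ≡ 2464 (mod 3053)
9^32 ≡ 2464^2 = 6071296 ≡ 1932 (mod 3053)
9^64 ≡ 1932^2 = 3732624 ≡ 1858 (mod 3053)
9^128 ≡ 1858^2 = 3452164 ≡ 2274 (mod 3053)
9^256 ≡ 2274^2 = 5171076 ≡ 2347 (mod 3053)
9^512 ≡ 2347^2 = 5508409 ≡ 797 (mod 3053)
9^1024 ≡ 797^2 = 635209 ≡ 185 (mod 3053)
9^2048 ≡ 185^2 = 34225 ≡ 642 (mod 3053)
3052 = 2048 + 512 + 256 + 128 + 64 + 32 + 8 + 4 in binary powers of 2.
So 9^3052 ≡ 642 · 797 · 2347 · 2274 · 1858 · 1932 · 2474 · 455 ≡ 1971 (mod 3053).
Since 1971 ≠ 1, base 9 is a Fermat witness: 3053 is composite.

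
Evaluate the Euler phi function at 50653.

49284

Factor: 50653 = 37^3.
φ(50653) = 37^2·(37−1) = 49284.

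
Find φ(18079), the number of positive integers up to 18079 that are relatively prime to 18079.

17800

Factor: 18079 = 101 · 179.
φ(18079) = (101−1) · (179−1) = 100 · 178 = 17800.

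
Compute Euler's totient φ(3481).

Factor: 3481 = 59^2.
φ(3481) = 59^1·(59−1) = 3422.

3422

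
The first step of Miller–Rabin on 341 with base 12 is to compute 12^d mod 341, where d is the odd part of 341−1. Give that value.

341 − 1 = 340 = 2^2 · 85, so d = 85.
12^1 ≡ 12 (mod 341)
12^2 ≡ 12^2 = 144 ≡ 144 (mod 341)
12^4 ≡ 144^2 = 20736 ≡ 276 (mod 341)
12^8 ≡ 276^2 = 76176 ≡ 133 (mod 341)
12^16 ≡ 133^2 = 17689 ≡ 298 (mod 341)
12^32 ≡ 298^2 = 88804 ≡ 144 (mod 341)
12^64 ≡ 144^2 = 20736 ≡ 276 (mod 341)
85 = 64 + 16 + 4 + 1 in binary powers of 2.
So 12^85 ≡ 276 · 298 · 276 · 12 ≡ 254 (mod 341).
Squaring chain: 254 → 67; never reaches −1, so base 12 is a Miller–Rabin witness that 341 is composite.

254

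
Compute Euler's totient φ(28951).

24960

Factor: 28951 = 13 · 17 · 131.
φ(28951) = (13−1) · (17−1) · (131−1) = 12 · 16 · 130 = 24960.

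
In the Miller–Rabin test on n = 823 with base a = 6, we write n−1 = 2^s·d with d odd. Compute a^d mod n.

823 − 1 = 822 = 2^1 · 411, so d = 411.
6^1 ≡ 6 (mod 823)
6^2 ≡ 6^2 = 36 ≡ 36 (mod 823)
6^4 ≡ 36^2 = 1296 ≡ 473 (mod 823)
6^8 ≡ 473^2 = 223729 ≡ 696 (mod 823)
6^16 ≡ 696^2 = 484416 ≡ 492 (mod 823)
6^32 ≡ 492^2 = 242064 ≡ 102 (mod 823)
6^64 ≡ 102^2 = 10404 ≡ 528 (mod 823)
6^128 ≡ 528^2 = 278784 ≡ 610 (mod 823)
6^256 ≡ 610^2 = 372100 ≡ 104 (mod 823)
411 = 256 + 128 + 16 + 8 + 2 + 1 in binary powers of 2.
So 6^411 ≡ 104 · 610 · 492 · 696 · 36 · 6 ≡ 822 (mod 823).
Since 6^d ≡ 822 (mod 823), base 6 does not prove 823 composite.

822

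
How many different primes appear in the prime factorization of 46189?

4

46189 = 11 · 4199
4199 = 13 · 323
323 = 17 · 19
46189 = 11 · 13 · 17 · 19, which has 4 distinct prime factors.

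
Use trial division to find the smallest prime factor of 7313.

7313 is odd.
Digit sum 14, not divisible by 3.
Ends in 3: not divisible by 5.
7: 7313 = 7·1044 + 5
11: 7313 = 11·664 + 9
13: 7313 = 13·562 + 7
17: 7313 = 17·430 + 3
19: 7313 = 19·384 + 17
23: 7313 = 23·317 + 22
29: 7313 = 29·252 + 5
31: 7313 = 31·235 + 28
37: 7313 = 37·197 + 24
41: 7313 = 41·178 + 15
43: 7313 = 43·170 + 3
47: 7313 = 47·155 + 28
53: 7313 = 53·137 + 52
59: 7313 = 59·123 + 56
61: 7313 = 61·119 + 54
67: 7313 = 67·109 + 10
71: 7313 = 71·103

71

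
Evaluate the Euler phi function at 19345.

Factor: 19345 = 5 · 53 · 73.
φ(19345) = (5−1) · (53−1) · (73−1) = 4 · 52 · 72 = 14976.

14976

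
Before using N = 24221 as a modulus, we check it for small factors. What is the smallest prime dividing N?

24221 is odd.
Digit sum 11, not divisible by 3.
Ends in 1: not divisible by 5.
7: 24221 = 7·3460 + 1
11: 24221 = 11·2201 + 10
13: 24221 = 13·1863 + 2
17: 24221 = 17·1424 + 13
19: 24221 = 19·1274 + 15
23: 24221 = 23·1053 + 2
29: 24221 = 29·835 + 6
31: 24221 = 31·781 + 10
37: 24221 = 37·654 + 23
41: 24221 = 41·590 + 31
43: 24221 = 43·563 + 12
47: 24221 = 47·515 + 16
53: 24221 = 53·457

53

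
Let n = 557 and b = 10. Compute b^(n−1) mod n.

10^1 ≡ 10 (mod 557)
10^2 ≡ 10^2 = 100 ≡ 100 (mod 557)
10^4 ≡ 100^2 = 10000 ≡ 531 (mod 557)
10^8 ≡ 531^2 = 281961 ≡ 119 (mod 557)
10^16 ≡ 119^2 = 14161 ≡ 236 (mod 557)
10^32 ≡ 236^2 = 55696 ≡ 553 (mod 557)
10^64 ≡ 553^2 = 305809 ≡ 16 (mod 557)
10^128 ≡ 16^2 = 256 ≡ 256 (mod 557)
10^256 ≡ 256^2 = 65536 ≡ 367 (mod 557)
10^512 ≡ 367^2 = 134689 ≡ 452 (mod 557)
556 = 512 + 32 + 8 + 4 in binary powers of 2.
So 10^556 ≡ 452 · 553 · 119 · 531 ≡ 1 (mod 557).
Since the result is 1, base 10 gives no evidence that 557 is composite.

1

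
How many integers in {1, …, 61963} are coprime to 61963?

54600

Factor: 61963 = 11 · 43 · 131.
φ(61963) = (11−1) · (43−1) · (131−1) = 10 · 42 · 130 = 54600.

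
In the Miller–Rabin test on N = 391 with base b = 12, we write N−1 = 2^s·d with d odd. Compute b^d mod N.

215

391 − 1 = 390 = 2^1 · 195, so d = 195.
12^1 ≡ 12 (mod 391)
12^2 ≡ 12^2 = 144 ≡ 144 (mod 391)
12^4 ≡ 144^2 = 20736 ≡ 13 (mod 391)
12^8 ≡ 13^2 = 169 ≡ 169 (mod 391)
12^16 ≡ 169^2 = 28561 ≡ 18 (mod 391)
12^32 ≡ 18^2 = 324 ≡ 324 (mod 391)
12^64 ≡ 324^2 = 104976 ≡ 188 (mod 391)
12^128 ≡ 188^2 = 35344 ≡ 154 (mod 391)
195 = 128 + 64 + 2 + 1 in binary powers of 2.
So 12^195 ≡ 154 · 188 · 144 · 12 ≡ 215 (mod 391).
Squaring chain: 215; never reaches −1, so base 12 is a Miller–Rabin witness that 391 is composite.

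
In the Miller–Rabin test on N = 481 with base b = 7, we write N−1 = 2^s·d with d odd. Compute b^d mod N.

481 − 1 = 480 = 2^5 · 15, so d = 15.
7^1 ≡ 7 (mod 481)
7^2 ≡ 7^2 = 49 ≡ 49 (mod 481)
7^4 ≡ 49^2 = 2401 ≡ 477 (mod 481)
7^8 ≡ 477^2 = 227529 ≡ 16 (mod 481)
15 = 8 + 4 + 2 + 1 in binary powers of 2.
So 7^15 ≡ 16 · 477 · 49 · 7 ≡ 174 (mod 481).
Squaring chain: 174 → 454 → 248 → 417 → 248; never reaches −1, so base 7 is a Miller–Rabin witness that 481 is composite.

174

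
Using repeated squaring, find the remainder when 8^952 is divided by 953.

1

8^1 ≡ 8 (mod 953)
8^2 ≡ 8^2 = 64 ≡ 64 (mod 953)
8^4 ≡ 64^2 = 4096 ≡ 284 (mod 953)
8^8 ≡ 284^2 = 80656 ≡ 604 (mod 953)
8^16 ≡ 604^2 = 364816 ≡ 770 (mod 953)
8^32 ≡ 770^2 = 592900 ≡ 134 (mod 953)
8^64 ≡ 134^2 = 17956 ≡ 802 (mod 953)
8^128 ≡ 802^2 = 643204 ≡ 882 (mod 953)
8^256 ≡ 882^2 = 777924 ≡ 276 (mod 953)
8^512 ≡ 276^2 = 76176 ≡ 889 (mod 953)
952 = 512 + 256 + 128 + 32 + 16 + 8 in binary powers of 2.
So 8^952 ≡ 889 · 276 · 882 · 134 · 770 · 604 ≡ 1 (mod 953).
Since the result is 1, base 8 gives no evidence that 953 is composite.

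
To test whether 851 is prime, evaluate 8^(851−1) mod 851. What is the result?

8^1 ≡ 8 (mod 851)
8^2 ≡ 8^2 = 64 ≡ 64 (mod 851)
8^4 ≡ 64^2 = 4096 ≡ 692 (mod 851)
8^8 ≡ 692^2 = 478864 ≡ 602 (mod 851)
8^16 ≡ 602^2 = 362404 ≡ 729 (mod 851)
8^32 ≡ 729^2 = 531441 ≡ 417 (mod 851)
8^64 ≡ 417^2 = 173889 ≡ 285 (mod 851)
8^128 ≡ 285^2 = 81225 ≡ 380 (mod 851)
8^256 ≡ 380^2 = 144400 ≡ 581 (mod 851)
8^512 ≡ 581^2 = 337561 ≡ 565 (mod 851)
850 = 512 + 256 + 64 + 16 + 2 in binary powers of 2.
So 8^850 ≡ 565 · 581 · 285 · 729 · 64 ≡ 788 (mod 851).
Since 788 ≠ 1, base 8 is a Fermat witness: 851 is composite.

788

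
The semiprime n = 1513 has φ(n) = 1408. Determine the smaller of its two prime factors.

φ(n) = (p−1)(q−1) = n − (p+q) + 1, so p + q = 1513 − 1408 + 1 = 106.
p and q are the roots of t² − 106t + 1513 = 0.
Discriminant: 106² − 4·1513 = 11236 − 6052 = 5184; √5184 = 72.
q = (106 − 72)/2 = 17, p = (106 + 72)/2 = 89.
Check: 17 · 89 = 1513.

17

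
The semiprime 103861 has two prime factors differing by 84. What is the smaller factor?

283

Since p = q + 84, we have 103861 = q(q + 84), so q² + 84q − 103861 = 0.
Discriminant: 84² + 4·103861 = 7056 + 415444 = 422500; √422500 = 650.
q = (−84 + 650)/2 = 283, and p = q + 84 = 367.
Check: 283 · 367 = 103861.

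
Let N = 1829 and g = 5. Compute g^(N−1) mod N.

5^1 ≡ 5 (mod 1829)
5^2 ≡ 5^2 = 25 ≡ 25 (mod 1829)
5^4 ≡ 25^2 = 625 ≡ 625 (mod 1829)
5^8 ≡ 625^2 = 390625 ≡ 1048 (mod 1829)
5^16 ≡ 1048^2 = 1098304 ≡ 904 (mod 1829)
5^32 ≡ 904^2 = 817216 ≡ 1482 (mod 1829)
5^64 ≡ 1482^2 = 2196324 ≡ 1524 (mod 1829)
5^128 ≡ 1524^2 = 2322576 ≡ 1575 (mod 1829)
5^256 ≡ 1575^2 = 2480625 ≡ 501 (mod 1829)
5^512 ≡ 501^2 = 251001 ≡ 428 (mod 1829)
5^1024 ≡ 428^2 = 183184 ≡ 284 (mod 1829)
1828 = 1024 + 512 + 256 + 32 + 4 in binary powers of 2.
So 5^1828 ≡ 284 · 428 · 501 · 1482 · 625 ≡ 5 (mod 1829).
Since 5 ≠ 1, base 5 is a Fermat witness: 1829 is composite.

5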